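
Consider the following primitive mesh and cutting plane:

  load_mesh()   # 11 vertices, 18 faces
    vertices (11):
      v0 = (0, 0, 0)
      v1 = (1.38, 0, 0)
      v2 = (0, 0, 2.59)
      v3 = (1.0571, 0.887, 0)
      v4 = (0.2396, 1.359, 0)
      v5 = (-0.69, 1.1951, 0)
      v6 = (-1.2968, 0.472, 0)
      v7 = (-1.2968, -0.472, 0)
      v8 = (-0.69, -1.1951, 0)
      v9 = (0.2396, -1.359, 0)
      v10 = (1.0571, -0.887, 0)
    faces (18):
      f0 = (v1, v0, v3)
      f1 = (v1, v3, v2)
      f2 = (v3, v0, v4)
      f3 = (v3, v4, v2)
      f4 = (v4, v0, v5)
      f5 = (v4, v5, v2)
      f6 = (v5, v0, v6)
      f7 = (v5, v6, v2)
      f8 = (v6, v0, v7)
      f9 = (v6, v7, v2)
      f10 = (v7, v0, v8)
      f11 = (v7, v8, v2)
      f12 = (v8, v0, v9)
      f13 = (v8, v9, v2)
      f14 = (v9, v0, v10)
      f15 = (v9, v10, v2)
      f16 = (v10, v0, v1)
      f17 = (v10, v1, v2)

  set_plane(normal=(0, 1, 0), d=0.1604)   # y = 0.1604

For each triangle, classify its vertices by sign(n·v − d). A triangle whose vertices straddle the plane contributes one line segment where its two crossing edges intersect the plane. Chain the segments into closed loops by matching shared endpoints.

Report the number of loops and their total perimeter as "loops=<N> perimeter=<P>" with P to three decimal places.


loops=1 perimeter=7.929

Straddling triangles (10 of 18):
  (v1,v0,v3) [--+] → (0.19116, 0.1604, 0)–(1.32161, 0.1604, 0)  len=1.1304
  (v1,v3,v2) [-+-] → (1.32161, 0.1604, 0)–(0.19116, 0.1604, 2.12164)  len=2.4040
  (v3,v0,v4) [+-+] → (0.19116, 0.1604, 0)–(0.0282795, 0.1604, 0)  len=0.1629
  (v3,v4,v2) [++-] → (0.0282795, 0.1604, 2.28431)–(0.19116, 0.1604, 2.12164)  len=0.2302
  (v4,v0,v5) [+-+] → (0.0282795, 0.1604, 0)–(-0.0926081, 0.1604, 0)  len=0.1209
  (v4,v5,v2) [++-] → (-0.0926081, 0.1604, 2.24238)–(0.0282795, 0.1604, 2.28431)  len=0.1280
  (v5,v0,v6) [+-+] → (-0.0926081, 0.1604, 0)–(-0.440692, 0.1604, 0)  len=0.3481
  (v5,v6,v2) [++-] → (-0.440692, 0.1604, 1.70984)–(-0.0926081, 0.1604, 2.24238)  len=0.6362
  (v6,v0,v7) [+--] → (-0.440692, 0.1604, 0)–(-1.2968, 0.1604, 0)  len=0.8561
  (v6,v7,v2) [+--] → (-1.2968, 0.1604, 0)–(-0.440692, 0.1604, 1.70984)  len=1.9122

Chained into 1 loop(s):
  loop 1: 10 segments, perimeter = 7.9290
Total perimeter = 7.929


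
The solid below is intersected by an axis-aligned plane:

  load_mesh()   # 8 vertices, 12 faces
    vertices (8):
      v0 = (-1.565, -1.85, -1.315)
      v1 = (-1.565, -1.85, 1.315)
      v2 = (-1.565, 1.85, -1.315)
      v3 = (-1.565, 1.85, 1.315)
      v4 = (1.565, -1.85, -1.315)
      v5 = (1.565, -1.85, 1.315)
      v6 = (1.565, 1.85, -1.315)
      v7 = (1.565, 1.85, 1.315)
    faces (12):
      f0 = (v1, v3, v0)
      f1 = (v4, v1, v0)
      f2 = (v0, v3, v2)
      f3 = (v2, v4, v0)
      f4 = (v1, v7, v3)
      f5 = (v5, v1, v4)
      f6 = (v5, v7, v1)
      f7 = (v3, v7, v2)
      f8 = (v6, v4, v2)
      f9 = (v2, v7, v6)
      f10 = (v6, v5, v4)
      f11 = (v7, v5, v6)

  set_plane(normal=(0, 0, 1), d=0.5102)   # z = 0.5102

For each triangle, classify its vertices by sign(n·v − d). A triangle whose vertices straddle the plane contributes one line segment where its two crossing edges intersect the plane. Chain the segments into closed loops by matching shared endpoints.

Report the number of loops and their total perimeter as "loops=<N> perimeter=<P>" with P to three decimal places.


Straddling triangles (8 of 12):
  (v1,v3,v0) [++-] → (-1.565, 0.717772, 0.5102)–(-1.565, -1.85, 0.5102)  len=2.5678
  (v4,v1,v0) [-+-] → (-0.607196, -1.85, 0.5102)–(-1.565, -1.85, 0.5102)  len=0.9578
  (v0,v3,v2) [-+-] → (-1.565, 0.717772, 0.5102)–(-1.565, 1.85, 0.5102)  len=1.1322
  (v5,v1,v4) [++-] → (-0.607196, -1.85, 0.5102)–(1.565, -1.85, 0.5102)  len=2.1722
  (v3,v7,v2) [++-] → (0.607196, 1.85, 0.5102)–(-1.565, 1.85, 0.5102)  len=2.1722
  (v2,v7,v6) [-+-] → (0.607196, 1.85, 0.5102)–(1.565, 1.85, 0.5102)  len=0.9578
  (v6,v5,v4) [-+-] → (1.565, -0.717772, 0.5102)–(1.565, -1.85, 0.5102)  len=1.1322
  (v7,v5,v6) [++-] → (1.565, -0.717772, 0.5102)–(1.565, 1.85, 0.5102)  len=2.5678

Chained into 1 loop(s):
  loop 1: 8 segments, perimeter = 13.6600
Total perimeter = 13.660

loops=1 perimeter=13.660


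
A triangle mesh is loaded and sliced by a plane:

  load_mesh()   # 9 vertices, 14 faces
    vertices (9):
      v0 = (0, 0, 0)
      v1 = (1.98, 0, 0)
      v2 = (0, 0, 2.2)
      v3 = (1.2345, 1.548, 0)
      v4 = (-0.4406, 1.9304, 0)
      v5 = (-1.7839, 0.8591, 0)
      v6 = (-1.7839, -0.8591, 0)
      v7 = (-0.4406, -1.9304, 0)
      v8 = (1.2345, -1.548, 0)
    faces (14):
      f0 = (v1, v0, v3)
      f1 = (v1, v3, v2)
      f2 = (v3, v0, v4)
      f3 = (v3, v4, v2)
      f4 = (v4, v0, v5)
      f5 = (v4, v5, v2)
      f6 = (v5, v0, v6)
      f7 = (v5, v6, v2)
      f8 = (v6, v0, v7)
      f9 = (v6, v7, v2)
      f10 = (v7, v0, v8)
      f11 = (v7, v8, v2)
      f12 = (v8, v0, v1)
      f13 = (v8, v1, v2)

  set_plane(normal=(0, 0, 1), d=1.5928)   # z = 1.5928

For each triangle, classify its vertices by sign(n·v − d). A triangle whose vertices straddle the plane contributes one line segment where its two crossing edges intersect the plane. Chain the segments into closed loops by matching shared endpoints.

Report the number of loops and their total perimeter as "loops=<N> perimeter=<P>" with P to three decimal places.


loops=1 perimeter=3.320

Straddling triangles (7 of 14):
  (v1,v3,v2) [--+] → (0.340722, 0.427248, 1.5928)–(0.54648, 0, 1.5928)  len=0.4742
  (v3,v4,v2) [--+] → (-0.121606, 0.53279, 1.5928)–(0.340722, 0.427248, 1.5928)  len=0.4742
  (v4,v5,v2) [--+] → (-0.492356, 0.237112, 1.5928)–(-0.121606, 0.53279, 1.5928)  len=0.4742
  (v5,v6,v2) [--+] → (-0.492356, -0.237112, 1.5928)–(-0.492356, 0.237112, 1.5928)  len=0.4742
  (v6,v7,v2) [--+] → (-0.121606, -0.53279, 1.5928)–(-0.492356, -0.237112, 1.5928)  len=0.4742
  (v7,v8,v2) [--+] → (0.340722, -0.427248, 1.5928)–(-0.121606, -0.53279, 1.5928)  len=0.4742
  (v8,v1,v2) [--+] → (0.54648, 0, 1.5928)–(0.340722, -0.427248, 1.5928)  len=0.4742

Chained into 1 loop(s):
  loop 1: 7 segments, perimeter = 3.3195
Total perimeter = 3.320


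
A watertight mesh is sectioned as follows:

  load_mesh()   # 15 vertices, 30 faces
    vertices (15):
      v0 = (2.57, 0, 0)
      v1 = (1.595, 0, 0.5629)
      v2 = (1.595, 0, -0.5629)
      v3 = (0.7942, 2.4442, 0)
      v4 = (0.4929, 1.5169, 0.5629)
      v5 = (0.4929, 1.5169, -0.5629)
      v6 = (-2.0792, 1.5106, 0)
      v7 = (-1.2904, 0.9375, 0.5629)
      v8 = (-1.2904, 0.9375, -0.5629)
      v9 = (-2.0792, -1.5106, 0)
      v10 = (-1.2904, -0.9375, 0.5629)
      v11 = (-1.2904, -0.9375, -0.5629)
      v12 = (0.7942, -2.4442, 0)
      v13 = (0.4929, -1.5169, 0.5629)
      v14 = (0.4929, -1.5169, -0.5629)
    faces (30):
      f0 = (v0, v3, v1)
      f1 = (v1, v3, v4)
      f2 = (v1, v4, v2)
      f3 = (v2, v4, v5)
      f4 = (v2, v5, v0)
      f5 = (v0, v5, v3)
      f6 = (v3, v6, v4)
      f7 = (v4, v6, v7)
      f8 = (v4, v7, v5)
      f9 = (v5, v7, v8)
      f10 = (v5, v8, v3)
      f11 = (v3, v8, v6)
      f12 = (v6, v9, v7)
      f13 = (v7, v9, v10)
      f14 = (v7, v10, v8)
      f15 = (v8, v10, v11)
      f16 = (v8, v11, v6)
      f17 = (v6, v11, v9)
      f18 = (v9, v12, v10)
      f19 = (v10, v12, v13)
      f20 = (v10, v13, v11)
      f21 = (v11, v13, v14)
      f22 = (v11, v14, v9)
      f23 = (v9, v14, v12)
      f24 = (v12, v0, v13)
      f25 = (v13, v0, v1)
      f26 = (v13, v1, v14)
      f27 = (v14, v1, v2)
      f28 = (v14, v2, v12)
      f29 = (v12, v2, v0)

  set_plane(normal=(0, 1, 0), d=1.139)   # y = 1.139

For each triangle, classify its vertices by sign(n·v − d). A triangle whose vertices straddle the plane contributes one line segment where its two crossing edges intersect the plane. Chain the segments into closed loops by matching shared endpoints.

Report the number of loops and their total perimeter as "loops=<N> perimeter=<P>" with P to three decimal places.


Straddling triangles (14 of 30):
  (v0,v3,v1) [-+-] → (1.74248, 1.139, 0)–(1.22183, 1.139, 0.300588)  len=0.6012
  (v1,v3,v4) [-++] → (1.22183, 1.139, 0.300588)–(0.767462, 1.139, 0.5629)  len=0.5246
  (v1,v4,v2) [-+-] → (0.767462, 1.139, 0.5629)–(0.767462, 1.139, 0.282433)  len=0.2805
  (v2,v4,v5) [-++] → (0.767462, 1.139, 0.282433)–(0.767462, 1.139, -0.5629)  len=0.8453
  (v2,v5,v0) [-+-] → (0.767462, 1.139, -0.5629)–(1.01036, 1.139, -0.422667)  len=0.2805
  (v0,v5,v3) [-++] → (1.01036, 1.139, -0.422667)–(1.74248, 1.139, 0)  len=0.8454
  (v4,v6,v7) [++-] → (-1.56774, 1.139, 0.364986)–(-0.670215, 1.139, 0.5629)  len=0.9191
  (v4,v7,v5) [+-+] → (-0.670215, 1.139, 0.5629)–(-0.670215, 1.139, 0.171377)  len=0.3915
  (v5,v7,v8) [+--] → (-0.670215, 1.139, 0.171377)–(-0.670215, 1.139, -0.5629)  len=0.7343
  (v5,v8,v3) [+-+] → (-0.670215, 1.139, -0.5629)–(-1.01161, 1.139, -0.48762)  len=0.3496
  (v3,v8,v6) [+-+] → (-1.01161, 1.139, -0.48762)–(-1.56774, 1.139, -0.364986)  len=0.5695
  (v6,v9,v7) [+--] → (-2.0792, 1.139, 0)–(-1.56774, 1.139, 0.364986)  len=0.6283
  (v8,v11,v6) [--+] → (-1.95947, 1.139, -0.0854433)–(-1.56774, 1.139, -0.364986)  len=0.4812
  (v6,v11,v9) [+--] → (-1.95947, 1.139, -0.0854433)–(-2.0792, 1.139, 0)  len=0.1471

Chained into 2 loop(s):
  loop 1: 6 segments, perimeter = 3.3775
  loop 2: 8 segments, perimeter = 4.2206
Total perimeter = 7.598

loops=2 perimeter=7.598


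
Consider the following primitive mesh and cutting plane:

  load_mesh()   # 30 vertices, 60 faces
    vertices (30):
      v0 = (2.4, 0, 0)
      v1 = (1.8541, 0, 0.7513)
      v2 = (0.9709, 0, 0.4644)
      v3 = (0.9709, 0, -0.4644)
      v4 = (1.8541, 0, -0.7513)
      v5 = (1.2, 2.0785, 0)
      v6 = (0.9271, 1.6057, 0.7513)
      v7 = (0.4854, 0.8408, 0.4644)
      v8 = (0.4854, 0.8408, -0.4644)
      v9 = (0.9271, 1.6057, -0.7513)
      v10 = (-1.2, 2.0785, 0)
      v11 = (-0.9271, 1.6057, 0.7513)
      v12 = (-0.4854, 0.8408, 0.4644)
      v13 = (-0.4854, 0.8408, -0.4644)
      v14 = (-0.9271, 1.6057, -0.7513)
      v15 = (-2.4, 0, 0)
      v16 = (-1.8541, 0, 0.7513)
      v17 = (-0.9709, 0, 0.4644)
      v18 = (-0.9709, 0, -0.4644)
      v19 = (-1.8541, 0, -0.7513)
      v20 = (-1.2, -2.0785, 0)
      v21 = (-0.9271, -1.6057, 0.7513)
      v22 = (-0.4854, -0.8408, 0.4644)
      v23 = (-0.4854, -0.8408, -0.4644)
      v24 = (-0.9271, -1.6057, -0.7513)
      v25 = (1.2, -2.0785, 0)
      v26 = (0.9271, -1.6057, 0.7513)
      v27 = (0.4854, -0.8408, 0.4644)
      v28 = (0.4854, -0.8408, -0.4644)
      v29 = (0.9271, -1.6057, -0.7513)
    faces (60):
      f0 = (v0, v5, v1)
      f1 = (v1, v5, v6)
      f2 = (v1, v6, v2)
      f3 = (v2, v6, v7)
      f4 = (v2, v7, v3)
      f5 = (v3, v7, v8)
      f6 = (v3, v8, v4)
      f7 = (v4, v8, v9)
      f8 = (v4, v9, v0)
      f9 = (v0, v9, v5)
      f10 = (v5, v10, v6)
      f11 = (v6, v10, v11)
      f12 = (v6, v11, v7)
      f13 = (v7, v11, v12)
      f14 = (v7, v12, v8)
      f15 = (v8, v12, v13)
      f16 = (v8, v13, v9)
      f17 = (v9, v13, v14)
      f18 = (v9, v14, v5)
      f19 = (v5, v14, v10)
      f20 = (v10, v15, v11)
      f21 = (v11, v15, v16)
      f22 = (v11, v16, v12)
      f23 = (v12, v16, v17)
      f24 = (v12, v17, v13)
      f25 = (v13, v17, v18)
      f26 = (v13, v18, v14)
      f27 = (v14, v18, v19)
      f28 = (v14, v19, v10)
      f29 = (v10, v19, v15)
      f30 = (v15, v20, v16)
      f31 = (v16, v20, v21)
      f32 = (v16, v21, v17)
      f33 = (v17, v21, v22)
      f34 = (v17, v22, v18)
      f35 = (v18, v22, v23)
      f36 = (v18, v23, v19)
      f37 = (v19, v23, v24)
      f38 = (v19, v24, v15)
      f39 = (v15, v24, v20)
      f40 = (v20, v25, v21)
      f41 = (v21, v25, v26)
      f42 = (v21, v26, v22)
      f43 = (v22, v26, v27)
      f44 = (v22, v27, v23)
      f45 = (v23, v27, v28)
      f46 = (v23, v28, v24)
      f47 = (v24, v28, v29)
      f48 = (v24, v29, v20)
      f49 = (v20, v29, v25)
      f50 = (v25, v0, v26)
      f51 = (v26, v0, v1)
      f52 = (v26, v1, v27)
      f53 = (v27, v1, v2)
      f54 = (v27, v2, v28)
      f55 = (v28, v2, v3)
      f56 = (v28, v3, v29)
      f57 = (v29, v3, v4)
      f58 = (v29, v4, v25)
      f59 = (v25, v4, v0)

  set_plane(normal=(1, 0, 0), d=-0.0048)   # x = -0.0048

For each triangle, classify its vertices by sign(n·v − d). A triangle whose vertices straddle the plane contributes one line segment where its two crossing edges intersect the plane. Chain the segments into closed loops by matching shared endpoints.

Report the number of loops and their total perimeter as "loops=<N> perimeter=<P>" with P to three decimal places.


loops=2 perimeter=8.676

Straddling triangles (20 of 60):
  (v5,v10,v6) [+-+] → (-0.0048, 2.0785, 0)–(-0.0048, 1.81284, 0.422149)  len=0.4988
  (v6,v10,v11) [+--] → (-0.0048, 1.81284, 0.422149)–(-0.0048, 1.6057, 0.7513)  len=0.3889
  (v6,v11,v7) [+-+] → (-0.0048, 1.6057, 0.7513)–(-0.0048, 1.10625, 0.563967)  len=0.5334
  (v7,v11,v12) [+--] → (-0.0048, 1.10625, 0.563967)–(-0.0048, 0.8408, 0.4644)  len=0.2835
  (v7,v12,v8) [+-+] → (-0.0048, 0.8408, 0.4644)–(-0.0048, 0.8408, 0.00459234)  len=0.4598
  (v8,v12,v13) [+--] → (-0.0048, 0.8408, 0.00459234)–(-0.0048, 0.8408, -0.4644)  len=0.4690
  (v8,v13,v9) [+-+] → (-0.0048, 0.8408, -0.4644)–(-0.0048, 1.10106, -0.562017)  len=0.2780
  (v9,v13,v14) [+--] → (-0.0048, 1.10106, -0.562017)–(-0.0048, 1.6057, -0.7513)  len=0.5390
  (v9,v14,v5) [+-+] → (-0.0048, 1.6057, -0.7513)–(-0.0048, 1.8107, -0.42554)  len=0.3849
  (v5,v14,v10) [+--] → (-0.0048, 1.8107, -0.42554)–(-0.0048, 2.0785, 0)  len=0.5028
  (v20,v25,v21) [-+-] → (-0.0048, -2.0785, 0)–(-0.0048, -1.8107, 0.42554)  len=0.5028
  (v21,v25,v26) [-++] → (-0.0048, -1.8107, 0.42554)–(-0.0048, -1.6057, 0.7513)  len=0.3849
  (v21,v26,v22) [-+-] → (-0.0048, -1.6057, 0.7513)–(-0.0048, -1.10106, 0.562017)  len=0.5390
  (v22,v26,v27) [-++] → (-0.0048, -1.10106, 0.562017)–(-0.0048, -0.8408, 0.4644)  len=0.2780
  (v22,v27,v23) [-+-] → (-0.0048, -0.8408, 0.4644)–(-0.0048, -0.8408, -0.00459234)  len=0.4690
  (v23,v27,v28) [-++] → (-0.0048, -0.8408, -0.00459234)–(-0.0048, -0.8408, -0.4644)  len=0.4598
  (v23,v28,v24) [-+-] → (-0.0048, -0.8408, -0.4644)–(-0.0048, -1.10625, -0.563967)  len=0.2835
  (v24,v28,v29) [-++] → (-0.0048, -1.10625, -0.563967)–(-0.0048, -1.6057, -0.7513)  len=0.5334
  (v24,v29,v20) [-+-] → (-0.0048, -1.6057, -0.7513)–(-0.0048, -1.81284, -0.422149)  len=0.3889
  (v20,v29,v25) [-++] → (-0.0048, -1.81284, -0.422149)–(-0.0048, -2.0785, 0)  len=0.4988

Chained into 2 loop(s):
  loop 1: 10 segments, perimeter = 4.3380
  loop 2: 10 segments, perimeter = 4.3380
Total perimeter = 8.676


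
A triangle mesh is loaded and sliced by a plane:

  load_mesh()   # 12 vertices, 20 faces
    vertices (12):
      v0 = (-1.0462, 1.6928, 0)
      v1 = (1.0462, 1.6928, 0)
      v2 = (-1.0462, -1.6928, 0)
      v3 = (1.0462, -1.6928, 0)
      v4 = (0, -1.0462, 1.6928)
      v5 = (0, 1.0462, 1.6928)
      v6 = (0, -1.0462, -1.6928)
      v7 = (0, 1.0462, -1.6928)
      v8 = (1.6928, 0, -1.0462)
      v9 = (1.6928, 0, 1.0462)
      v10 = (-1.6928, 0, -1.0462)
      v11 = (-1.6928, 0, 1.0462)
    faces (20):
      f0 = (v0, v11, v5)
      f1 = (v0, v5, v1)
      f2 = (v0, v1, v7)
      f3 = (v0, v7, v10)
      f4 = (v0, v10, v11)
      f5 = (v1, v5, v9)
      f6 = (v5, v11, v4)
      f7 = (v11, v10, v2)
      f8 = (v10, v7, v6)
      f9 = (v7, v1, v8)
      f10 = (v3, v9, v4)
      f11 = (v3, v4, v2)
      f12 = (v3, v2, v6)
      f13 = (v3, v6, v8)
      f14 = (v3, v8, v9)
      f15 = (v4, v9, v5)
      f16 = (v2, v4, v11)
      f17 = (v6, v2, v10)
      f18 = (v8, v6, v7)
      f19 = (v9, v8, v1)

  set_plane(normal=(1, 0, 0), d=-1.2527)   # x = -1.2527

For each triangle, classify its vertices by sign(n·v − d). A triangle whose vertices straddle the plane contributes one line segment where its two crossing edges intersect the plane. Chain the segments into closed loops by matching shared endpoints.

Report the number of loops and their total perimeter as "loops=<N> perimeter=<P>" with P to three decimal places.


loops=1 perimeter=7.404

Straddling triangles (8 of 20):
  (v0,v11,v5) [+-+] → (-1.2527, 1.15218, 0.334117)–(-1.2527, 0.271995, 1.21431)  len=1.2448
  (v0,v7,v10) [++-] → (-1.2527, 0.271995, -1.21431)–(-1.2527, 1.15218, -0.334117)  len=1.2448
  (v0,v10,v11) [+--] → (-1.2527, 1.15218, -0.334117)–(-1.2527, 1.15218, 0.334117)  len=0.6682
  (v5,v11,v4) [+-+] → (-1.2527, 0.271995, 1.21431)–(-1.2527, -0.271995, 1.21431)  len=0.5440
  (v11,v10,v2) [--+] → (-1.2527, -1.15218, -0.334117)–(-1.2527, -1.15218, 0.334117)  len=0.6682
  (v10,v7,v6) [-++] → (-1.2527, 0.271995, -1.21431)–(-1.2527, -0.271995, -1.21431)  len=0.5440
  (v2,v4,v11) [++-] → (-1.2527, -0.271995, 1.21431)–(-1.2527, -1.15218, 0.334117)  len=1.2448
  (v6,v2,v10) [++-] → (-1.2527, -1.15218, -0.334117)–(-1.2527, -0.271995, -1.21431)  len=1.2448

Chained into 1 loop(s):
  loop 1: 8 segments, perimeter = 7.4035
Total perimeter = 7.404


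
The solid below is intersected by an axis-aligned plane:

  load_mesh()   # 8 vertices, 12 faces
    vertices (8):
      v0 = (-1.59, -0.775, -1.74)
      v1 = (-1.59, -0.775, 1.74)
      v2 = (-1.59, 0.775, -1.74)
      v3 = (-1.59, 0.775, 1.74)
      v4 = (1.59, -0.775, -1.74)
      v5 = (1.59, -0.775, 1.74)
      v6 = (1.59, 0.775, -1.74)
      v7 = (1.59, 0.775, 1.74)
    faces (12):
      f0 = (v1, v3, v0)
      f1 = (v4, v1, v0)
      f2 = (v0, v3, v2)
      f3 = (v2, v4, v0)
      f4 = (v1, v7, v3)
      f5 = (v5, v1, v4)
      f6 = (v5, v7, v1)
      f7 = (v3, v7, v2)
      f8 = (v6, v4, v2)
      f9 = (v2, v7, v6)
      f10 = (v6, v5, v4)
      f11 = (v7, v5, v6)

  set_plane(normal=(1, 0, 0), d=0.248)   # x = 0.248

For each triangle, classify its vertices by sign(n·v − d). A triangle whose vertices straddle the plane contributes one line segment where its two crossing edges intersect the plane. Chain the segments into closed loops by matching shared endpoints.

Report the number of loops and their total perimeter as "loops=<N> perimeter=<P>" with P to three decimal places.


Straddling triangles (8 of 12):
  (v4,v1,v0) [+--] → (0.248, -0.775, -0.271396)–(0.248, -0.775, -1.74)  len=1.4686
  (v2,v4,v0) [-+-] → (0.248, -0.120881, -1.74)–(0.248, -0.775, -1.74)  len=0.6541
  (v1,v7,v3) [-+-] → (0.248, 0.120881, 1.74)–(0.248, 0.775, 1.74)  len=0.6541
  (v5,v1,v4) [+-+] → (0.248, -0.775, 1.74)–(0.248, -0.775, -0.271396)  len=2.0114
  (v5,v7,v1) [++-] → (0.248, 0.120881, 1.74)–(0.248, -0.775, 1.74)  len=0.8959
  (v3,v7,v2) [-+-] → (0.248, 0.775, 1.74)–(0.248, 0.775, 0.271396)  len=1.4686
  (v6,v4,v2) [++-] → (0.248, -0.120881, -1.74)–(0.248, 0.775, -1.74)  len=0.8959
  (v2,v7,v6) [-++] → (0.248, 0.775, 0.271396)–(0.248, 0.775, -1.74)  len=2.0114

Chained into 1 loop(s):
  loop 1: 8 segments, perimeter = 10.0600
Total perimeter = 10.060

loops=1 perimeter=10.060


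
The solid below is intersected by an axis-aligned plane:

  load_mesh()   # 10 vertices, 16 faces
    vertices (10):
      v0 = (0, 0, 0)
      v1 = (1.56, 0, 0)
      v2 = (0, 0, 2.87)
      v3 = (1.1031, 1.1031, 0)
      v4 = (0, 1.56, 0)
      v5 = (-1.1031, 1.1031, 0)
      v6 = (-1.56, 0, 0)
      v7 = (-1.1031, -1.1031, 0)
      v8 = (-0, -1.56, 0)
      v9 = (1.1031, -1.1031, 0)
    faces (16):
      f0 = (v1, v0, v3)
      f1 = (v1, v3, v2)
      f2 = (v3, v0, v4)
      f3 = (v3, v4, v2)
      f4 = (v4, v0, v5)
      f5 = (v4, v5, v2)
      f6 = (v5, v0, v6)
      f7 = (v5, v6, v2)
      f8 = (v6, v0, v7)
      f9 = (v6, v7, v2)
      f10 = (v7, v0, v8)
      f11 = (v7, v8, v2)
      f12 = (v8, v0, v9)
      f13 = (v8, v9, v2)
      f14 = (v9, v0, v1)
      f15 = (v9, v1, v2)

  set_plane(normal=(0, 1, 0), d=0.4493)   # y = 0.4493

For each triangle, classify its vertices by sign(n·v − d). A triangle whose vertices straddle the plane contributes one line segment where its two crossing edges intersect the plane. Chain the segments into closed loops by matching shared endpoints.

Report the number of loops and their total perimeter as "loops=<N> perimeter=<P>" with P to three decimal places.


loops=1 perimeter=7.750

Straddling triangles (8 of 16):
  (v1,v0,v3) [--+] → (0.4493, 0.4493, 0)–(1.3739, 0.4493, 0)  len=0.9246
  (v1,v3,v2) [-+-] → (1.3739, 0.4493, 0)–(0.4493, 0.4493, 1.70103)  len=1.9361
  (v3,v0,v4) [+-+] → (0.4493, 0.4493, 0)–(0, 0.4493, 0)  len=0.4493
  (v3,v4,v2) [++-] → (0, 0.4493, 2.0434)–(0.4493, 0.4493, 1.70103)  len=0.5649
  (v4,v0,v5) [+-+] → (0, 0.4493, 0)–(-0.4493, 0.4493, 0)  len=0.4493
  (v4,v5,v2) [++-] → (-0.4493, 0.4493, 1.70103)–(0, 0.4493, 2.0434)  len=0.5649
  (v5,v0,v6) [+--] → (-0.4493, 0.4493, 0)–(-1.3739, 0.4493, 0)  len=0.9246
  (v5,v6,v2) [+--] → (-1.3739, 0.4493, 0)–(-0.4493, 0.4493, 1.70103)  len=1.9361

Chained into 1 loop(s):
  loop 1: 8 segments, perimeter = 7.7497
Total perimeter = 7.750


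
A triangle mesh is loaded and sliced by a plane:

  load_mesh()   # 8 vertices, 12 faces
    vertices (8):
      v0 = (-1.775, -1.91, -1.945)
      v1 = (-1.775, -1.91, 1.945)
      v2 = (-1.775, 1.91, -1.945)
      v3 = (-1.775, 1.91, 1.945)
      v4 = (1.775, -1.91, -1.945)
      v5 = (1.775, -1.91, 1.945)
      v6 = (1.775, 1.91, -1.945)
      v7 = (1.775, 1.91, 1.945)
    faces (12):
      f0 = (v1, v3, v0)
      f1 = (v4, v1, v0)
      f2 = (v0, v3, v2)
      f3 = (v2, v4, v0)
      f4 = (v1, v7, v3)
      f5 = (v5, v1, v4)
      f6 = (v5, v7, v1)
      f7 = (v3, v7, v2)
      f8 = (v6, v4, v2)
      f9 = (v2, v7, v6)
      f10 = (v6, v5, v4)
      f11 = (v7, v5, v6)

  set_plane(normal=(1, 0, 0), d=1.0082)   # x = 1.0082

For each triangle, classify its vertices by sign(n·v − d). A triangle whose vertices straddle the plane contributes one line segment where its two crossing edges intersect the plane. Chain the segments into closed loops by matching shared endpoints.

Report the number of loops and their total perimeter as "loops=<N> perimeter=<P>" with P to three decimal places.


loops=1 perimeter=15.420

Straddling triangles (8 of 12):
  (v4,v1,v0) [+--] → (1.0082, -1.91, -1.10476)–(1.0082, -1.91, -1.945)  len=0.8402
  (v2,v4,v0) [-+-] → (1.0082, -1.08488, -1.945)–(1.0082, -1.91, -1.945)  len=0.8251
  (v1,v7,v3) [-+-] → (1.0082, 1.08488, 1.945)–(1.0082, 1.91, 1.945)  len=0.8251
  (v5,v1,v4) [+-+] → (1.0082, -1.91, 1.945)–(1.0082, -1.91, -1.10476)  len=3.0498
  (v5,v7,v1) [++-] → (1.0082, 1.08488, 1.945)–(1.0082, -1.91, 1.945)  len=2.9949
  (v3,v7,v2) [-+-] → (1.0082, 1.91, 1.945)–(1.0082, 1.91, 1.10476)  len=0.8402
  (v6,v4,v2) [++-] → (1.0082, -1.08488, -1.945)–(1.0082, 1.91, -1.945)  len=2.9949
  (v2,v7,v6) [-++] → (1.0082, 1.91, 1.10476)–(1.0082, 1.91, -1.945)  len=3.0498

Chained into 1 loop(s):
  loop 1: 8 segments, perimeter = 15.4200
Total perimeter = 15.420


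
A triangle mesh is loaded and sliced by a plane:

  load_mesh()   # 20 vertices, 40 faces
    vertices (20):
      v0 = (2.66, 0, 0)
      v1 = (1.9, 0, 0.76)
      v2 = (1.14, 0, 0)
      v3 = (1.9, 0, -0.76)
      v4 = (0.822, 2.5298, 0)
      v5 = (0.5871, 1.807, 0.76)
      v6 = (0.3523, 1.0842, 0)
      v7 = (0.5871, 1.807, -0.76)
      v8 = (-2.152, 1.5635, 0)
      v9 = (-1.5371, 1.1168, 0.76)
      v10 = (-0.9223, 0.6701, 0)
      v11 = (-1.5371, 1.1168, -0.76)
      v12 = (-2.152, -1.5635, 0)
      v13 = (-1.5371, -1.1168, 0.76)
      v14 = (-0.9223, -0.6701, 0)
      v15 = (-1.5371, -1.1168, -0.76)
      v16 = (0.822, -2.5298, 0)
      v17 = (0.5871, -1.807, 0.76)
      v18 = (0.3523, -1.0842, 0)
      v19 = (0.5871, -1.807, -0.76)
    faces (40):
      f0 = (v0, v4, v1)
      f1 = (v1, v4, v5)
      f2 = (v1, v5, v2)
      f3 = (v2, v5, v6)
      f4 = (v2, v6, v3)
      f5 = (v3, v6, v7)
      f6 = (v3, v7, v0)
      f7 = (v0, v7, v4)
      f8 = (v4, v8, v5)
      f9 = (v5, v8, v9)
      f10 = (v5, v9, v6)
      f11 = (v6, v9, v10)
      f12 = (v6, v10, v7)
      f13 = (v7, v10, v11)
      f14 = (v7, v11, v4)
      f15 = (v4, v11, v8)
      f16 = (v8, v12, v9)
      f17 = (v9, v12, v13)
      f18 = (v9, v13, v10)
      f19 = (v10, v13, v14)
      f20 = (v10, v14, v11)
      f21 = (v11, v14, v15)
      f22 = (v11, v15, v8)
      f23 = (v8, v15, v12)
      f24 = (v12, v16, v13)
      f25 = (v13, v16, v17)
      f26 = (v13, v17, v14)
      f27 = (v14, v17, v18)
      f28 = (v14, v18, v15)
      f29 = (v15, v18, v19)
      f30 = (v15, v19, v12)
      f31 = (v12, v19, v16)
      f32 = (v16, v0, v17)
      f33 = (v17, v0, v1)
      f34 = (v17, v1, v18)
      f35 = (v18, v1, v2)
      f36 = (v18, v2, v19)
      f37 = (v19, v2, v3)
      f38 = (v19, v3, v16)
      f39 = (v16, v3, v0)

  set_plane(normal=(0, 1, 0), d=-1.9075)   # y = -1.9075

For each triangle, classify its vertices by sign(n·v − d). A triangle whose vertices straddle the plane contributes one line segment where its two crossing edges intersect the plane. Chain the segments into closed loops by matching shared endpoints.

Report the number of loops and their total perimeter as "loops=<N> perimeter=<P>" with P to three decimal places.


Straddling triangles (6 of 40):
  (v12,v16,v13) [+-+] → (-1.09326, -1.9075, 0)–(-0.216972, -1.9075, 0.334712)  len=0.9380
  (v13,v16,v17) [+-+] → (-0.216972, -1.9075, 0.334712)–(0.619761, -1.9075, 0.654328)  len=0.8957
  (v12,v19,v16) [++-] → (0.619761, -1.9075, -0.654328)–(-1.09326, -1.9075, 0)  len=1.8337
  (v16,v0,v17) [-++] → (1.27413, -1.9075, 0)–(0.619761, -1.9075, 0.654328)  len=0.9254
  (v19,v3,v16) [++-] → (1.08717, -1.9075, -0.186951)–(0.619761, -1.9075, -0.654328)  len=0.6610
  (v16,v3,v0) [-++] → (1.08717, -1.9075, -0.186951)–(1.27413, -1.9075, 0)  len=0.2644

Chained into 1 loop(s):
  loop 1: 6 segments, perimeter = 5.5182
Total perimeter = 5.518

loops=1 perimeter=5.518


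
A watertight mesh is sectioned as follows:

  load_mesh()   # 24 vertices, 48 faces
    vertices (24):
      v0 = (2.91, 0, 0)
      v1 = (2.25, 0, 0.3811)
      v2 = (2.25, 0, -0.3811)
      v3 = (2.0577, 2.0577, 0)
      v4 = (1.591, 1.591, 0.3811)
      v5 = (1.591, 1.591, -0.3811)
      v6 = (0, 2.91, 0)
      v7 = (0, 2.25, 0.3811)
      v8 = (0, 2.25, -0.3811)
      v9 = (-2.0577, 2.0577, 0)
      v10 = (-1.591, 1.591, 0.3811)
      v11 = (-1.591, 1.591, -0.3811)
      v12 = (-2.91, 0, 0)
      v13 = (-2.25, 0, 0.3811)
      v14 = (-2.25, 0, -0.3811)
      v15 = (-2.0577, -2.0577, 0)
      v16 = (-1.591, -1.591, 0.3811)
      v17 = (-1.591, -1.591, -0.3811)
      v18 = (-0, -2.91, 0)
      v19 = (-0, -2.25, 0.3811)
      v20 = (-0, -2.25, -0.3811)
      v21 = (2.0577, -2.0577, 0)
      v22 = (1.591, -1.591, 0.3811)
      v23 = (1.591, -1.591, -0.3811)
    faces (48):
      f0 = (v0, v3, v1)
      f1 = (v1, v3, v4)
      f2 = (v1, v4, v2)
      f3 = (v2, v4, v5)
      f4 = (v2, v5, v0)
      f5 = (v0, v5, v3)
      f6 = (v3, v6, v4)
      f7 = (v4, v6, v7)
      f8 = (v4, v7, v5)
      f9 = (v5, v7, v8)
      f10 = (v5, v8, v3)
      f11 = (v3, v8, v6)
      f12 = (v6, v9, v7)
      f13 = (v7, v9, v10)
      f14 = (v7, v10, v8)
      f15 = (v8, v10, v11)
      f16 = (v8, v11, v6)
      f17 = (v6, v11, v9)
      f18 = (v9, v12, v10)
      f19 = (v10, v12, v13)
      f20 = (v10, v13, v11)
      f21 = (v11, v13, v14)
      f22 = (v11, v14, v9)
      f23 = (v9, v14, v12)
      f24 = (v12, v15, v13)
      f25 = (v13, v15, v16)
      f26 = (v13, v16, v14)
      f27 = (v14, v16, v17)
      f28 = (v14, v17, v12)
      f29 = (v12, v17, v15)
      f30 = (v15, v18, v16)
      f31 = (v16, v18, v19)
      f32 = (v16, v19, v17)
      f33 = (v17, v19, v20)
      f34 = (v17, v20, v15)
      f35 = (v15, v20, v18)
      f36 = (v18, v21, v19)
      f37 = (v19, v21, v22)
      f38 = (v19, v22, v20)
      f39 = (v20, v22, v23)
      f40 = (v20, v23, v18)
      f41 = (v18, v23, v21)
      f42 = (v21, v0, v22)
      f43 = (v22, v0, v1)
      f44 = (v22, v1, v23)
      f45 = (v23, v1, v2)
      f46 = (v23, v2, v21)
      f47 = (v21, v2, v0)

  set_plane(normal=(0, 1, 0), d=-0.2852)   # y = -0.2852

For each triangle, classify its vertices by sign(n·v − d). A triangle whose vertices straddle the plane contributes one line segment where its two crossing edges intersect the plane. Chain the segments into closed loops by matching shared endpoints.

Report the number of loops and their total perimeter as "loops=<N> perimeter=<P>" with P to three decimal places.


loops=2 perimeter=4.573

Straddling triangles (12 of 48):
  (v12,v15,v13) [+-+] → (-2.79187, -0.2852, 0)–(-2.22335, -0.2852, 0.328279)  len=0.6565
  (v13,v15,v16) [+--] → (-2.22335, -0.2852, 0.328279)–(-2.13187, -0.2852, 0.3811)  len=0.1056
  (v13,v16,v14) [+-+] → (-2.13187, -0.2852, 0.3811)–(-2.13187, -0.2852, -0.244469)  len=0.6256
  (v14,v16,v17) [+--] → (-2.13187, -0.2852, -0.244469)–(-2.13187, -0.2852, -0.3811)  len=0.1366
  (v14,v17,v12) [+-+] → (-2.13187, -0.2852, -0.3811)–(-2.67356, -0.2852, -0.0683153)  len=0.6255
  (v12,v17,v15) [+--] → (-2.67356, -0.2852, -0.0683153)–(-2.79187, -0.2852, 0)  len=0.1366
  (v21,v0,v22) [-+-] → (2.79187, -0.2852, 0)–(2.67356, -0.2852, 0.0683153)  len=0.1366
  (v22,v0,v1) [-++] → (2.67356, -0.2852, 0.0683153)–(2.13187, -0.2852, 0.3811)  len=0.6255
  (v22,v1,v23) [-+-] → (2.13187, -0.2852, 0.3811)–(2.13187, -0.2852, 0.244469)  len=0.1366
  (v23,v1,v2) [-++] → (2.13187, -0.2852, 0.244469)–(2.13187, -0.2852, -0.3811)  len=0.6256
  (v23,v2,v21) [-+-] → (2.13187, -0.2852, -0.3811)–(2.22335, -0.2852, -0.328279)  len=0.1056
  (v21,v2,v0) [-++] → (2.22335, -0.2852, -0.328279)–(2.79187, -0.2852, 0)  len=0.6565

Chained into 2 loop(s):
  loop 1: 6 segments, perimeter = 2.2865
  loop 2: 6 segments, perimeter = 2.2865
Total perimeter = 4.573


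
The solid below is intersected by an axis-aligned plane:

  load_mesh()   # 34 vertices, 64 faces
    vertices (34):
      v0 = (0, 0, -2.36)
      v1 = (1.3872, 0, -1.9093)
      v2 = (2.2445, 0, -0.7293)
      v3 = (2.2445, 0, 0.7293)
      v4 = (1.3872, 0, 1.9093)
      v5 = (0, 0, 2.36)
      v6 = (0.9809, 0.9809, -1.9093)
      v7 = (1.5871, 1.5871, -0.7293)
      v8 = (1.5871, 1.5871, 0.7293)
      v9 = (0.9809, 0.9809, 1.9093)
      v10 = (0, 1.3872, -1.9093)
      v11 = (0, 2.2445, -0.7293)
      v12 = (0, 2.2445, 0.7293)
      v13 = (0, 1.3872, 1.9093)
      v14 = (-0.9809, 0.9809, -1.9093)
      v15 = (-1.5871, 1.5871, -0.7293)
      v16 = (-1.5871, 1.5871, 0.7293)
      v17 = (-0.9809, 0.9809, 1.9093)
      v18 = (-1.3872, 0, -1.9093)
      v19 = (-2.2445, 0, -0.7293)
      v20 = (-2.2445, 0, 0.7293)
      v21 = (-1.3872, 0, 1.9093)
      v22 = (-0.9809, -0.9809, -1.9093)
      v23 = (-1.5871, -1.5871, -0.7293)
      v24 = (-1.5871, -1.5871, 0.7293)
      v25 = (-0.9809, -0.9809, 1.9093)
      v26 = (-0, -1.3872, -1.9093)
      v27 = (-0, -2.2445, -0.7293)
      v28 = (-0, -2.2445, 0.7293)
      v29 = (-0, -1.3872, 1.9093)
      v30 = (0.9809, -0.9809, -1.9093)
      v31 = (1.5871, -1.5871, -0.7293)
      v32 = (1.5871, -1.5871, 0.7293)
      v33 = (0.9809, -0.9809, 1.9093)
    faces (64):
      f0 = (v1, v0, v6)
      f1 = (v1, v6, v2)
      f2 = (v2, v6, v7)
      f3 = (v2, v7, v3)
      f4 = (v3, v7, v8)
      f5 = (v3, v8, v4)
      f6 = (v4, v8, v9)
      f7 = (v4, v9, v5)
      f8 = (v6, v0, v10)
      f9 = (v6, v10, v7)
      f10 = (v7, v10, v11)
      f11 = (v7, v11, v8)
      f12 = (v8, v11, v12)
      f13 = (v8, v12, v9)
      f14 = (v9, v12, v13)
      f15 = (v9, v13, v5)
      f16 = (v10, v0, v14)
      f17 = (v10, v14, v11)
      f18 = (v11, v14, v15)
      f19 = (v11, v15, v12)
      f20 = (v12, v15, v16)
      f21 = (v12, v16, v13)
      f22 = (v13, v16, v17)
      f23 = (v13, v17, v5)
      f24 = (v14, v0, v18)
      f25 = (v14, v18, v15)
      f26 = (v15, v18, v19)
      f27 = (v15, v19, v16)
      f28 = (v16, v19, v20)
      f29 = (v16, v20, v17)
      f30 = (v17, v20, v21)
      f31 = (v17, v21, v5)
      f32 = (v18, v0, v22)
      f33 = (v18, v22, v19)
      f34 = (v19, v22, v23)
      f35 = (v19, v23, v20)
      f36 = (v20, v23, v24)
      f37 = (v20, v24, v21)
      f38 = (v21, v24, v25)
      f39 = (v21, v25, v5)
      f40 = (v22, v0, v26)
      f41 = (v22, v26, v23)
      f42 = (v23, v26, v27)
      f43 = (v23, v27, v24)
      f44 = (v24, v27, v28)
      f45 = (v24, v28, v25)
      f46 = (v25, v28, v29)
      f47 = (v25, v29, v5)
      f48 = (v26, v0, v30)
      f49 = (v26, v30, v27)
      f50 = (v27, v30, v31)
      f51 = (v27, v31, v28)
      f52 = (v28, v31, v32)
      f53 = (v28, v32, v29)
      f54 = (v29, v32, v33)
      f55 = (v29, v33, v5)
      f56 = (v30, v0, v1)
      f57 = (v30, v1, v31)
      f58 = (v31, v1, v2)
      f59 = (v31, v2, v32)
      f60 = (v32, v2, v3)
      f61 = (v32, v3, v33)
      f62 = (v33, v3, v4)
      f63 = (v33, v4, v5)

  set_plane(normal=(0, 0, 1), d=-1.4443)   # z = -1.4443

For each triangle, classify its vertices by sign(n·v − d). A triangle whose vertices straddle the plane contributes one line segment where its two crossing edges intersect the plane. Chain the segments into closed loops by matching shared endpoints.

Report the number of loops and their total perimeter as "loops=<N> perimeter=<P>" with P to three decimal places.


Straddling triangles (16 of 64):
  (v1,v6,v2) [--+] → (1.47884, 0.594359, -1.4443)–(1.72503, 0, -1.4443)  len=0.6433
  (v2,v6,v7) [+-+] → (1.47884, 0.594359, -1.4443)–(1.21978, 1.21978, -1.4443)  len=0.6770
  (v6,v10,v7) [--+] → (0.625425, 1.46597, -1.4443)–(1.21978, 1.21978, -1.4443)  len=0.6433
  (v7,v10,v11) [+-+] → (0.625425, 1.46597, -1.4443)–(0, 1.72503, -1.4443)  len=0.6770
  (v10,v14,v11) [--+] → (-0.594359, 1.47884, -1.4443)–(0, 1.72503, -1.4443)  len=0.6433
  (v11,v14,v15) [+-+] → (-0.594359, 1.47884, -1.4443)–(-1.21978, 1.21978, -1.4443)  len=0.6770
  (v14,v18,v15) [--+] → (-1.46597, 0.625425, -1.4443)–(-1.21978, 1.21978, -1.4443)  len=0.6433
  (v15,v18,v19) [+-+] → (-1.46597, 0.625425, -1.4443)–(-1.72503, 0, -1.4443)  len=0.6770
  (v18,v22,v19) [--+] → (-1.47884, -0.594359, -1.4443)–(-1.72503, 0, -1.4443)  len=0.6433
  (v19,v22,v23) [+-+] → (-1.47884, -0.594359, -1.4443)–(-1.21978, -1.21978, -1.4443)  len=0.6770
  (v22,v26,v23) [--+] → (-0.625425, -1.46597, -1.4443)–(-1.21978, -1.21978, -1.4443)  len=0.6433
  (v23,v26,v27) [+-+] → (-0.625425, -1.46597, -1.4443)–(0, -1.72503, -1.4443)  len=0.6770
  (v26,v30,v27) [--+] → (0.594359, -1.47884, -1.4443)–(0, -1.72503, -1.4443)  len=0.6433
  (v27,v30,v31) [+-+] → (0.594359, -1.47884, -1.4443)–(1.21978, -1.21978, -1.4443)  len=0.6770
  (v30,v1,v31) [--+] → (1.46597, -0.625425, -1.4443)–(1.21978, -1.21978, -1.4443)  len=0.6433
  (v31,v1,v2) [+-+] → (1.46597, -0.625425, -1.4443)–(1.72503, 0, -1.4443)  len=0.6770

Chained into 1 loop(s):
  loop 1: 16 segments, perimeter = 10.5623
Total perimeter = 10.562

loops=1 perimeter=10.562


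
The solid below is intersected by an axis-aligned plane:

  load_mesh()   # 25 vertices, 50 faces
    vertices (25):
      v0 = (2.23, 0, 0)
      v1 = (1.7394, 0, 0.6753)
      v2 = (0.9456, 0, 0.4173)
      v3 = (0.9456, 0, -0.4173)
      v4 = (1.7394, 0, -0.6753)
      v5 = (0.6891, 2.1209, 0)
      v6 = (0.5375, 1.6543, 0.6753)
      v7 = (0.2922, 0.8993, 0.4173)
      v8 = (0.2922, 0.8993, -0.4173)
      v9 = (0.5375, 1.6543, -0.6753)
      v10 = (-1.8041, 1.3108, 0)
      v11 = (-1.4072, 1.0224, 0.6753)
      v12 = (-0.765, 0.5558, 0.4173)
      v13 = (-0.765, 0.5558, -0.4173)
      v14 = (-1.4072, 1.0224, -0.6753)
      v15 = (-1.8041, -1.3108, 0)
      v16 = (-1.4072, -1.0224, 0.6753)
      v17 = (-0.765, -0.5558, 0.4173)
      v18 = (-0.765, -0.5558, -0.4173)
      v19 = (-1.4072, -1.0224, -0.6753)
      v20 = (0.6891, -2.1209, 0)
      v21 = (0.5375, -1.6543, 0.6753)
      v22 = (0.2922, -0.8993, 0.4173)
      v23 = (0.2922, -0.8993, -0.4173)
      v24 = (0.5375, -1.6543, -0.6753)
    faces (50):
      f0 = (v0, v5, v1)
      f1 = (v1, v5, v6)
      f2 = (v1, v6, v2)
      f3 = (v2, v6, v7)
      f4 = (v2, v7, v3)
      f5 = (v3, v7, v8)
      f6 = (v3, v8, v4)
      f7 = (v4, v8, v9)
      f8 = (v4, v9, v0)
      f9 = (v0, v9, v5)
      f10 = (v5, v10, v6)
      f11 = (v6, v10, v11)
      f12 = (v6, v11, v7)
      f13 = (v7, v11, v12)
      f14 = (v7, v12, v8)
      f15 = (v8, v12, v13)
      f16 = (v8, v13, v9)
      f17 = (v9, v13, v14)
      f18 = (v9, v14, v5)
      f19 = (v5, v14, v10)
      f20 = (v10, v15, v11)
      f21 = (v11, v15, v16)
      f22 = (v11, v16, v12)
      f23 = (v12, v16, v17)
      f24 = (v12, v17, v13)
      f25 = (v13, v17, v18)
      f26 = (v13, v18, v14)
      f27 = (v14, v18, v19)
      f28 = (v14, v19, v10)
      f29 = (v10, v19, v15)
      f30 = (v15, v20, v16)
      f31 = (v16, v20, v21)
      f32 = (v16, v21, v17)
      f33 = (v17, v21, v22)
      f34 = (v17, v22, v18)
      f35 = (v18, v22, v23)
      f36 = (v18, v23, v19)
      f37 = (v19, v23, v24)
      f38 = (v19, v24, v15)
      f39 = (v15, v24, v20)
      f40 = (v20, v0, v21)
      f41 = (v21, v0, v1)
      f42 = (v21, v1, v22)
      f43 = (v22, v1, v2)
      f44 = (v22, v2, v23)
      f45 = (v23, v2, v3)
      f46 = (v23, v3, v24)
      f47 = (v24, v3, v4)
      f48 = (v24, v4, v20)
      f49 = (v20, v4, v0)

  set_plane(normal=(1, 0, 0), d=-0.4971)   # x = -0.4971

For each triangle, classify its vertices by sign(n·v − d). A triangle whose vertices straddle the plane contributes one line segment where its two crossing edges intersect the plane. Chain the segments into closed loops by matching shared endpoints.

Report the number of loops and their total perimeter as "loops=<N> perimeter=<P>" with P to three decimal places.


Straddling triangles (20 of 50):
  (v5,v10,v6) [+-+] → (-0.4971, 1.73548, 0)–(-0.4971, 1.50253, 0.376929)  len=0.4431
  (v6,v10,v11) [+--] → (-0.4971, 1.50253, 0.376929)–(-0.4971, 1.31812, 0.6753)  len=0.3508
  (v6,v11,v7) [+-+] → (-0.4971, 1.31812, 0.6753)–(-0.4971, 0.956475, 0.53713)  len=0.3871
  (v7,v11,v12) [+--] → (-0.4971, 0.956475, 0.53713)–(-0.4971, 0.642845, 0.4173)  len=0.3357
  (v7,v12,v8) [+-+] → (-0.4971, 0.642845, 0.4173)–(-0.4971, 0.642845, 0.205808)  len=0.2115
  (v8,v12,v13) [+--] → (-0.4971, 0.642845, 0.205808)–(-0.4971, 0.642845, -0.4173)  len=0.6231
  (v8,v13,v9) [+-+] → (-0.4971, 0.642845, -0.4173)–(-0.4971, 0.781741, -0.470366)  len=0.1487
  (v9,v13,v14) [+--] → (-0.4971, 0.781741, -0.470366)–(-0.4971, 1.31812, -0.6753)  len=0.5742
  (v9,v14,v5) [+-+] → (-0.4971, 1.31812, -0.6753)–(-0.4971, 1.49931, -0.382121)  len=0.3446
  (v5,v14,v10) [+--] → (-0.4971, 1.49931, -0.382121)–(-0.4971, 1.73548, 0)  len=0.4492
  (v15,v20,v16) [-+-] → (-0.4971, -1.73548, 0)–(-0.4971, -1.49931, 0.382121)  len=0.4492
  (v16,v20,v21) [-++] → (-0.4971, -1.49931, 0.382121)–(-0.4971, -1.31812, 0.6753)  len=0.3446
  (v16,v21,v17) [-+-] → (-0.4971, -1.31812, 0.6753)–(-0.4971, -0.781741, 0.470366)  len=0.5742
  (v17,v21,v22) [-++] → (-0.4971, -0.781741, 0.470366)–(-0.4971, -0.642845, 0.4173)  len=0.1487
  (v17,v22,v18) [-+-] → (-0.4971, -0.642845, 0.4173)–(-0.4971, -0.642845, -0.205808)  len=0.6231
  (v18,v22,v23) [-++] → (-0.4971, -0.642845, -0.205808)–(-0.4971, -0.642845, -0.4173)  len=0.2115
  (v18,v23,v19) [-+-] → (-0.4971, -0.642845, -0.4173)–(-0.4971, -0.956475, -0.53713)  len=0.3357
  (v19,v23,v24) [-++] → (-0.4971, -0.956475, -0.53713)–(-0.4971, -1.31812, -0.6753)  len=0.3871
  (v19,v24,v15) [-+-] → (-0.4971, -1.31812, -0.6753)–(-0.4971, -1.50253, -0.376929)  len=0.3508
  (v15,v24,v20) [-++] → (-0.4971, -1.50253, -0.376929)–(-0.4971, -1.73548, 0)  len=0.4431

Chained into 2 loop(s):
  loop 1: 10 segments, perimeter = 3.8681
  loop 2: 10 segments, perimeter = 3.8681
Total perimeter = 7.736

loops=2 perimeter=7.736


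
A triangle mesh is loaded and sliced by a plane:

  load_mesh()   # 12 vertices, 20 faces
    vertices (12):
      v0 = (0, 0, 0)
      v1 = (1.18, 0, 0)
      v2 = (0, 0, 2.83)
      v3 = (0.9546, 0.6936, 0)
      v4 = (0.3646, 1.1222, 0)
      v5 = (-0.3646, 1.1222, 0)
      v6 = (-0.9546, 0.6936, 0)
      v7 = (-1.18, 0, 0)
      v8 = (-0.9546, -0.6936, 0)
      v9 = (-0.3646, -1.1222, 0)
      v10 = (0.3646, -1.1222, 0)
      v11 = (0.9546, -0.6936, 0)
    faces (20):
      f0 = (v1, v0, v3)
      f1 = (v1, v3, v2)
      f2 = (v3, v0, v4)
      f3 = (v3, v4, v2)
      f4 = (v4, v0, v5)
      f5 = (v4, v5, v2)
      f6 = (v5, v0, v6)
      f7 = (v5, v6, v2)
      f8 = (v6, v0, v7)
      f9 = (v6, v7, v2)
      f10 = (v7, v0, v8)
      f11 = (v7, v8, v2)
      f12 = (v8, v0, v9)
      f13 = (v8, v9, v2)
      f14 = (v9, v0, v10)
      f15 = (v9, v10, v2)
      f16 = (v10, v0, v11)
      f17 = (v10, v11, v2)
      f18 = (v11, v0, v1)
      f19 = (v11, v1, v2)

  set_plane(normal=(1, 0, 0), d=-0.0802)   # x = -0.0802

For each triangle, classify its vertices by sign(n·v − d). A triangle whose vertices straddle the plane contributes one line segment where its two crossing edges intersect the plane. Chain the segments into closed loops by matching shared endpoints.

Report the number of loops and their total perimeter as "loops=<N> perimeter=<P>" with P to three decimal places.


loops=1 perimeter=7.999

Straddling triangles (12 of 20):
  (v4,v0,v5) [++-] → (-0.0802, 0.246847, 0)–(-0.0802, 1.1222, 0)  len=0.8754
  (v4,v5,v2) [+-+] → (-0.0802, 1.1222, 0)–(-0.0802, 0.246847, 2.20749)  len=2.3747
  (v5,v0,v6) [-+-] → (-0.0802, 0.246847, 0)–(-0.0802, 0.0582723, 0)  len=0.1886
  (v5,v6,v2) [--+] → (-0.0802, 0.0582723, 2.59224)–(-0.0802, 0.246847, 2.20749)  len=0.4285
  (v6,v0,v7) [-+-] → (-0.0802, 0.0582723, 0)–(-0.0802, 0, 0)  len=0.0583
  (v6,v7,v2) [--+] → (-0.0802, 0, 2.63766)–(-0.0802, 0.0582723, 2.59224)  len=0.0739
  (v7,v0,v8) [-+-] → (-0.0802, 0, 0)–(-0.0802, -0.0582723, 0)  len=0.0583
  (v7,v8,v2) [--+] → (-0.0802, -0.0582723, 2.59224)–(-0.0802, 0, 2.63766)  len=0.0739
  (v8,v0,v9) [-+-] → (-0.0802, -0.0582723, 0)–(-0.0802, -0.246847, 0)  len=0.1886
  (v8,v9,v2) [--+] → (-0.0802, -0.246847, 2.20749)–(-0.0802, -0.0582723, 2.59224)  len=0.4285
  (v9,v0,v10) [-++] → (-0.0802, -0.246847, 0)–(-0.0802, -1.1222, 0)  len=0.8754
  (v9,v10,v2) [-++] → (-0.0802, -1.1222, 0)–(-0.0802, -0.246847, 2.20749)  len=2.3747

Chained into 1 loop(s):
  loop 1: 12 segments, perimeter = 7.9985
Total perimeter = 7.999
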